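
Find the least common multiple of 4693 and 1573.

gcd first: 4693 = 2·1573 + 1547; 1573 = 1·1547 + 26; 1547 = 59·26 + 13; 26 = 2·13 + 0 → gcd = 13
lcm = 4693·1573/gcd = 7382089/13 = 567853

567853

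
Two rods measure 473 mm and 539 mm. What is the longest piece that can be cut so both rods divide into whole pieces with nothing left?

11

473 = 11 · 43
539 = 7² · 11
Common: 11 = 11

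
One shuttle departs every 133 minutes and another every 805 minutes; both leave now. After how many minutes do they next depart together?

133 = 7 · 19; 805 = 5 · 7 · 23
max exponents: 5 · 7 · 19 · 23 = 15295

15295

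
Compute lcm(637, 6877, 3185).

lcm(637, 6877) = 637·6877/gcd = 4380649/13 = 336973
lcm(336973, 3185) = 336973·3185/gcd = 1073259005/637 = 1684865

1684865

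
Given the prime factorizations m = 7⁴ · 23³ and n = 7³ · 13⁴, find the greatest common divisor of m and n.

min exponent per shared prime: 7³ = 343

343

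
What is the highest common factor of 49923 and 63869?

1

49923 = 3³ · 43²
63869 = 13 · 17³
Common: 1 = 1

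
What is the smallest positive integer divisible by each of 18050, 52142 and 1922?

14588028050

18050 = 2 · 5² · 19²; 52142 = 2 · 29² · 31; 1922 = 2 · 31²
lcm takes max exponent of each prime: 2 · 5² · 19² · 29² · 31² = 14588028050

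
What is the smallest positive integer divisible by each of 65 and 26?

gcd first: 65 = 2·26 + 13; 26 = 2·13 + 0 → gcd = 13
lcm = 65·26/gcd = 1690/13 = 130

130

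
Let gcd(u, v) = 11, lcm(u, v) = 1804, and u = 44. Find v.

Using uv = gcd(u,v)·lcm(u,v) = 11·1804 = 19844, we get v = 19844/44 = 451.

451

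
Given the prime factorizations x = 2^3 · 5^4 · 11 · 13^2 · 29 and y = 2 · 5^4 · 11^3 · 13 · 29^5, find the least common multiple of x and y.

23068786724555000

max exponent per prime: 2^3 · 5^4 · 11^3 · 13^2 · 29^5 = 23068786724555000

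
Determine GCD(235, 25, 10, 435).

5

gcd(235, 25): 235 = 9·25 + 10; 25 = 2·10 + 5; 10 = 2·5 + 0 → 5
gcd(5, 10): 10 = 2·5 + 0 → 5
gcd(5, 435): 435 = 87·5 + 0 → 5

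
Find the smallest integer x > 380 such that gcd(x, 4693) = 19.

gcd(x, 4693) = 19 forces 19 | x; write x = 19s. Then gcd(19s, 19·247) = 19·gcd(s, 247), so need gcd(s, 247) = 1.
19s > 380 gives s ≥ 21. The least s ≥ 21 coprime to 247 is 21, so x = 19·21 = 399.

399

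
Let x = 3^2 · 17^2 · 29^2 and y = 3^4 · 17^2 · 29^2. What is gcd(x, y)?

2187441

min exponent per shared prime: 3^2 · 17^2 · 29^2 = 2187441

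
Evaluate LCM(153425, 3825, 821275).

lcm(153425, 3825) = 153425·3825/gcd = 586850625/425 = 1380825
lcm(1380825, 821275) = 1380825·821275/gcd = 1134037051875/9025 = 125655075

125655075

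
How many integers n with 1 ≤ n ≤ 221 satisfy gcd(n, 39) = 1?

136

Prime factors of 39: 3, 13. Count integers ≤ 221 divisible by none of them.
By inclusion–exclusion: 221 − ⌊221/3⌋ − ⌊221/13⌋ + ⌊221/39⌋ = 136.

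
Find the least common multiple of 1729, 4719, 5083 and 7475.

1729 = 7 · 13 · 19; 4719 = 3 · 11² · 13; 5083 = 13 · 17 · 23; 7475 = 5² · 13 · 23
lcm takes max exponent of each prime: 3 · 5² · 7 · 11² · 13 · 17 · 19 · 23 = 6135053925

6135053925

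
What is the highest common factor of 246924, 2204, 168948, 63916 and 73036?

gcd(246924, 2204): 246924 = 112·2204 + 76; 2204 = 29·76 + 0 → 76
gcd(76, 168948): 168948 = 2223·76 + 0 → 76
gcd(76, 63916): 63916 = 841·76 + 0 → 76
gcd(76, 73036): 73036 = 961·76 + 0 → 76

76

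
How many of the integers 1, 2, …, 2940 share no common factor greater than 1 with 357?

1581

Prime factors of 357: 3, 7, 17. Count integers ≤ 2940 divisible by none of them.
By inclusion–exclusion: 2940 − ⌊2940/3⌋ − ⌊2940/7⌋ − ⌊2940/17⌋ + ⌊2940/21⌋ + ⌊2940/51⌋ + ⌊2940/119⌋ − ⌊2940/357⌋ = 1581.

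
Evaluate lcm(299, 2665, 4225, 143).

lcm(299, 2665) = 299·2665/gcd = 796835/13 = 61295
lcm(61295, 4225) = 61295·4225/gcd = 258971375/65 = 3984175
lcm(3984175, 143) = 3984175·143/gcd = 569737025/13 = 43825925

43825925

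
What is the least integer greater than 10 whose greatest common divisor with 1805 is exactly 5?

1805 = 5·361. Any x with gcd(x, 1805) = 5 is a multiple of 5, say 5s, with s coprime to 361.
Need s > 10/5, so s ≥ 3. First s ≥ 3 with gcd(s, 361) = 1 is s = 3. Thus x = 5·3 = 15.

15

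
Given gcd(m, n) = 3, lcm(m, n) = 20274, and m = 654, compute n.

m·n = gcd·lcm = 3·20274 = 60822, so n = 60822/654 = 93.

93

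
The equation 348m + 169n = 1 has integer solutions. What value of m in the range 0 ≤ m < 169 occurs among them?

17

Reduce mod 169: 348m ≡ 1 (mod 169). With g = gcd(348, 169) = 1 dividing 1, divide through: 348m ≡ 1 (mod 169).
Since gcd(348, 169) = 1, m ≡ 1·(348)⁻¹ ≡ 17 (mod 169). Smallest non-negative: 17.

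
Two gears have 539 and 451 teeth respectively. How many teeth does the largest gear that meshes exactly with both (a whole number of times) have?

Euclid: 539 = 1·451 + 88; 451 = 5·88 + 11; 88 = 8·11 + 0. Last nonzero remainder: 11.

11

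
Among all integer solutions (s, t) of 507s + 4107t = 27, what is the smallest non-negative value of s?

gcd(507, 4107) = 3 (Euclid: 4107 = 8·507 + 51; 507 = 9·51 + 48; 51 = 1·48 + 3; 48 = 16·3 + 0), and 3 | 27.
Extended Euclid: 507·(-81) + 4107·(10) = 3. Scale by 9: s₀ = -729.
General solution s = s₀ + 1369k; reducing mod 1369 gives s = 640 (and t = -79).

640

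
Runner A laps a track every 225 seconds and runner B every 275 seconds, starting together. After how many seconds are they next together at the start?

2475

225 = 3² · 5²; 275 = 5² · 11
max exponents: 3² · 5² · 11 = 2475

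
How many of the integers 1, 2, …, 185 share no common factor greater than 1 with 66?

57

66 = 2·3·11. Inclusion–exclusion on these primes:
185 − ⌊185/2⌋ − ⌊185/3⌋ − ⌊185/11⌋ + ⌊185/6⌋ + ⌊185/22⌋ + ⌊185/33⌋ − ⌊185/66⌋ = 57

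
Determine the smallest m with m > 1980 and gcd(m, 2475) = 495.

2970

gcd(m, 2475) = 495 forces 495 | m; write m = 495s. Then gcd(495s, 495·5) = 495·gcd(s, 5), so need gcd(s, 5) = 1.
495s > 1980 gives s ≥ 5. The least s ≥ 5 coprime to 5 is 6, so m = 495·6 = 2970.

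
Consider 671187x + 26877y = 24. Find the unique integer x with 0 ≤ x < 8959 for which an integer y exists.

3569

gcd(671187, 26877) = 3 (Euclid: 671187 = 24·26877 + 26139; 26877 = 1·26139 + 738; 26139 = 35·738 + 309; 738 = 2·309 + 120; 309 = 2·120 + 69; 120 = 1·69 + 51; 69 = 1·51 + 18; 51 = 2·18 + 15; 18 = 1·15 + 3; 15 = 5·3 + 0), and 3 | 24.
Extended Euclid: 671187·(1566) + 26877·(-39107) = 3. Scale by 8: x₀ = 12528.
General solution x = x₀ + 8959t; reducing mod 8959 gives x = 3569 (and y = -89127).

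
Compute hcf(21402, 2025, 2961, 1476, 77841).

9

21402 = 2 · 3² · 29 · 41; 2025 = 3⁴ · 5²; 2961 = 3² · 7 · 47; 1476 = 2² · 3² · 41; 77841 = 3⁴ · 31²
gcd takes min exponent of each prime: 3² = 9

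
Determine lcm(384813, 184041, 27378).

384813 = 3² · 11 · 13² · 23; 184041 = 3² · 11² · 13²; 27378 = 2 · 3⁴ · 13²
lcm takes max exponent of each prime: 2 · 3⁴ · 11² · 13² · 23 = 76192974

76192974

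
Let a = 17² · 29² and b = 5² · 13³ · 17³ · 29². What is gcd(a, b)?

243049

min exponent per shared prime: 17² · 29² = 243049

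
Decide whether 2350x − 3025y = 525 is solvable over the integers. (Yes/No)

gcd(2350, 3025): 3025 = 1·2350 + 675; 2350 = 3·675 + 325; 675 = 2·325 + 25; 325 = 13·25 + 0 → 25
25 divides 525, so a solution exists.

Yes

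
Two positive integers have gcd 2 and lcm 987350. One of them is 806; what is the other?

2450

a·b = gcd·lcm = 2·987350 = 1974700, so b = 1974700/806 = 2450.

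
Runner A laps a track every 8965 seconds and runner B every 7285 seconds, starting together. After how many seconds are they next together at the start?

13062005

gcd first: 8965 = 1·7285 + 1680; 7285 = 4·1680 + 565; 1680 = 2·565 + 550; 565 = 1·550 + 15; 550 = 36·15 + 10; 15 = 1·10 + 5; 10 = 2·5 + 0 → gcd = 5
lcm = 8965·7285/gcd = 65310025/5 = 13062005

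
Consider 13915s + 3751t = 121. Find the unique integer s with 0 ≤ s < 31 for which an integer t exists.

24

Reduce mod 3751: 13915s ≡ 121 (mod 3751). With g = gcd(13915, 3751) = 121 dividing 121, divide through: 115s ≡ 1 (mod 31).
Since gcd(115, 31) = 1, s ≡ 1·(115)⁻¹ ≡ 24 (mod 31). Smallest non-negative: 24.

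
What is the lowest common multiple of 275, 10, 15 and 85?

28050

275 = 5² · 11; 10 = 2 · 5; 15 = 3 · 5; 85 = 5 · 17
lcm takes max exponent of each prime: 2 · 3 · 5² · 11 · 17 = 28050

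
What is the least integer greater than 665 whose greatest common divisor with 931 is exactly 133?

798

Multiples of 133 above 665: 133·6, 133·7, … . Need the cofactor coprime to 931/133 = 7.
Checking s = 6, 7, … the first with gcd(s, 7) = 1 is s = 6, giving 798.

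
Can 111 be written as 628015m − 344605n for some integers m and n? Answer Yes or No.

No

By Bézout, 628015m − 344605n = 111 has integer solutions iff gcd(628015, 344605) | 111.
Euclid: 628015 = 1·344605 + 283410; 344605 = 1·283410 + 61195; 283410 = 4·61195 + 38630; 61195 = 1·38630 + 22565; 38630 = 1·22565 + 16065; 22565 = 1·16065 + 6500; 16065 = 2·6500 + 3065; 6500 = 2·3065 + 370; 3065 = 8·370 + 105; 370 = 3·105 + 55; 105 = 1·55 + 50; 55 = 1·50 + 5; 50 = 10·5 + 0. gcd = 5; 111 mod 5 = 1. No.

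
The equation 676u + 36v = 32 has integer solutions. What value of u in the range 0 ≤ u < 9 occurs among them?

Euclid: 676 = 18·36 + 28; 36 = 1·28 + 8; 28 = 3·8 + 4; 8 = 2·4 + 0 → gcd = 4; 32 = 4·8.
Back-substitution yields 676·(4) + 36·(-75) = 4, so one solution is u = 4·8 = 32, v = -75·8 = -600.
Solutions in u differ by 36/4 = 9; the one in [0, 9) is 32 mod 9 = 5.

5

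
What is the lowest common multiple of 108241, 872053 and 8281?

25042746001

lcm(108241, 872053) = 108241·872053/gcd = 94391888773/49 = 1926365077
lcm(1926365077, 8281) = 1926365077·8281/gcd = 15952229202637/637 = 25042746001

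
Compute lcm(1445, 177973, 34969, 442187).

2505889205545

1445 = 5 · 17²; 177973 = 17 · 19² · 29; 34969 = 11² · 17²; 442187 = 17 · 19 · 37²
lcm takes max exponent of each prime: 5 · 11² · 17² · 19² · 29 · 37² = 2505889205545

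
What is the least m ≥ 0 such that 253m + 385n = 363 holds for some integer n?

6

Euclid: 385 = 1·253 + 132; 253 = 1·132 + 121; 132 = 1·121 + 11; 121 = 11·11 + 0 → gcd = 11; 363 = 11·33.
Back-substitution yields 253·(-3) + 385·(2) = 11, so one solution is m = -3·33 = -99, n = 2·33 = 66.
Solutions in m differ by 385/11 = 35; the one in [0, 35) is -99 mod 35 = 6.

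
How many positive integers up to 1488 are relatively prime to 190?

564

190 = 2·5·19. Inclusion–exclusion on these primes:
1488 − ⌊1488/2⌋ − ⌊1488/5⌋ − ⌊1488/19⌋ + ⌊1488/10⌋ + ⌊1488/38⌋ + ⌊1488/95⌋ − ⌊1488/190⌋ = 564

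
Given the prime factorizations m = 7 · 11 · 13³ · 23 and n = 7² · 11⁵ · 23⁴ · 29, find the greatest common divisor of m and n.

min exponent per shared prime: 7 · 11 · 23 = 1771

1771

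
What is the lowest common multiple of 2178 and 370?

402930

gcd first: 2178 = 5·370 + 328; 370 = 1·328 + 42; 328 = 7·42 + 34; 42 = 1·34 + 8; 34 = 4·8 + 2; 8 = 4·2 + 0 → gcd = 2
lcm = 2178·370/gcd = 805860/2 = 402930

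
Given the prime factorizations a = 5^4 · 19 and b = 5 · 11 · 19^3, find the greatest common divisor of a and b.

min exponent per shared prime: 5 · 19 = 95

95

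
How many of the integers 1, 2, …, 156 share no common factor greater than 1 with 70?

53

70 = 2·5·7. Inclusion–exclusion on these primes:
156 − ⌊156/2⌋ − ⌊156/5⌋ − ⌊156/7⌋ + ⌊156/10⌋ + ⌊156/14⌋ + ⌊156/35⌋ − ⌊156/70⌋ = 53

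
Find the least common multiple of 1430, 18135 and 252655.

1550796390

1430 = 2 · 5 · 11 · 13; 18135 = 3² · 5 · 13 · 31; 252655 = 5 · 13³ · 23
lcm takes max exponent of each prime: 2 · 3² · 5 · 11 · 13³ · 23 · 31 = 1550796390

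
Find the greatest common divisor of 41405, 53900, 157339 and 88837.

gcd(41405, 53900): 53900 = 1·41405 + 12495; 41405 = 3·12495 + 3920; 12495 = 3·3920 + 735; 3920 = 5·735 + 245; 735 = 3·245 + 0 → 245
gcd(245, 157339): 157339 = 642·245 + 49; 245 = 5·49 + 0 → 49
gcd(49, 88837): 88837 = 1813·49 + 0 → 49

49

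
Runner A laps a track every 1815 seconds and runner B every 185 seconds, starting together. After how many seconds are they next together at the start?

gcd first: 1815 = 9·185 + 150; 185 = 1·150 + 35; 150 = 4·35 + 10; 35 = 3·10 + 5; 10 = 2·5 + 0 → gcd = 5
lcm = 1815·185/gcd = 335775/5 = 67155

67155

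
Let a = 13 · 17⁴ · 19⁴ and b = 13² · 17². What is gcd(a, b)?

min exponent per shared prime: 13 · 17² = 3757

3757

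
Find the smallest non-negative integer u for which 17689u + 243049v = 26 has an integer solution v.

Euclid: 243049 = 13·17689 + 13092; 17689 = 1·13092 + 4597; 13092 = 2·4597 + 3898; 4597 = 1·3898 + 699; 3898 = 5·699 + 403; 699 = 1·403 + 296; 403 = 1·296 + 107; 296 = 2·107 + 82; 107 = 1·82 + 25; 82 = 3·25 + 7; 25 = 3·7 + 4; 7 = 1·4 + 3; 4 = 1·3 + 1; 3 = 3·1 + 0 → gcd = 1; 26 = 1·26.
Back-substitution yields 17689·(-68151) + 243049·(4960) = 1, so one solution is u = -68151·26 = -1771926, v = 4960·26 = 128960.
Solutions in u differ by 243049/1 = 243049; the one in [0, 243049) is -1771926 mod 243049 = 172466.

172466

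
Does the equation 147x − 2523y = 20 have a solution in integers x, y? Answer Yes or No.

No

gcd(147, 2523): 2523 = 17·147 + 24; 147 = 6·24 + 3; 24 = 8·3 + 0 → 3
3 does not divide 20, so a solution does not exist.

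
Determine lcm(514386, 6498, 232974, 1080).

144205738636680

514386 = 2 · 3² · 17 · 41²; 6498 = 2 · 3² · 19²; 232974 = 2 · 3² · 7 · 43²; 1080 = 2³ · 3³ · 5
lcm takes max exponent of each prime: 2³ · 3³ · 5 · 7 · 17 · 19² · 41² · 43² = 144205738636680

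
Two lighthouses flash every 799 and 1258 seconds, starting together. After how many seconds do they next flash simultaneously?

gcd first: 1258 = 1·799 + 459; 799 = 1·459 + 340; 459 = 1·340 + 119; 340 = 2·119 + 102; 119 = 1·102 + 17; 102 = 6·17 + 0 → gcd = 17
lcm = 799·1258/gcd = 1005142/17 = 59126

59126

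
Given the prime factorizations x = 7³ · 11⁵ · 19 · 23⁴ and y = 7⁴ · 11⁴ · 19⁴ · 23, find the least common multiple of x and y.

max exponent per prime: 7⁴ · 11⁵ · 19⁴ · 23⁴ = 14102020242107054411

14102020242107054411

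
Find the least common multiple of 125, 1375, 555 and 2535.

125 = 5³; 1375 = 5³ · 11; 555 = 3 · 5 · 37; 2535 = 3 · 5 · 13²
lcm takes max exponent of each prime: 3 · 5³ · 11 · 13² · 37 = 25793625

25793625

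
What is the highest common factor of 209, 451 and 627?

gcd(209, 451): 451 = 2·209 + 33; 209 = 6·33 + 11; 33 = 3·11 + 0 → 11
gcd(11, 627): 627 = 57·11 + 0 → 11

11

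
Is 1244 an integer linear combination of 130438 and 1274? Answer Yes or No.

No

By Bézout, 130438m + 1274n = 1244 has integer solutions iff gcd(130438, 1274) | 1244.
Euclid: 130438 = 102·1274 + 490; 1274 = 2·490 + 294; 490 = 1·294 + 196; 294 = 1·196 + 98; 196 = 2·98 + 0. gcd = 98; 1244 mod 98 = 68. No.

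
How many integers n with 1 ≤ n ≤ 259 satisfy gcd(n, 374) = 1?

111

Prime factors of 374: 2, 11, 17. Count integers ≤ 259 divisible by none of them.
By inclusion–exclusion: 259 − ⌊259/2⌋ − ⌊259/11⌋ − ⌊259/17⌋ + ⌊259/22⌋ + ⌊259/34⌋ + ⌊259/187⌋ − ⌊259/374⌋ = 111.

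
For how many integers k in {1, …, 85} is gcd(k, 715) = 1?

57

Prime factors of 715: 5, 11, 13. Count integers ≤ 85 divisible by none of them.
By inclusion–exclusion: 85 − ⌊85/5⌋ − ⌊85/11⌋ − ⌊85/13⌋ + ⌊85/55⌋ + ⌊85/65⌋ + ⌊85/143⌋ − ⌊85/715⌋ = 57.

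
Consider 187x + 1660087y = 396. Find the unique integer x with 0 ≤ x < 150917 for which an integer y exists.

Reduce mod 1660087: 187x ≡ 396 (mod 1660087). With g = gcd(187, 1660087) = 11 dividing 396, divide through: 17x ≡ 36 (mod 150917).
Since gcd(17, 150917) = 1, x ≡ 36·(17)⁻¹ ≡ 35512 (mod 150917). Smallest non-negative: 35512.

35512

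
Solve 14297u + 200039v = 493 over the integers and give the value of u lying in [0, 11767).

gcd(14297, 200039) = 17 (Euclid: 200039 = 13·14297 + 14178; 14297 = 1·14178 + 119; 14178 = 119·119 + 17; 119 = 7·17 + 0), and 17 | 493.
Extended Euclid: 14297·(-1679) + 200039·(120) = 17. Scale by 29: u₀ = -48691.
General solution u = u₀ + 11767t; reducing mod 11767 gives u = 10144 (and v = -725).

10144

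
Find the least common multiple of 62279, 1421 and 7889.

290780651

lcm(62279, 1421) = 62279·1421/gcd = 88498459/49 = 1806091
lcm(1806091, 7889) = 1806091·7889/gcd = 14248251899/49 = 290780651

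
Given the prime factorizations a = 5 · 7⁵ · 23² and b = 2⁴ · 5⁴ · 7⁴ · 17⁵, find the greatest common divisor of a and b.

12005

min exponent per shared prime: 5 · 7⁴ = 12005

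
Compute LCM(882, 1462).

644742

882 = 2 · 3² · 7²; 1462 = 2 · 17 · 43
max exponents: 2 · 3² · 7² · 17 · 43 = 644742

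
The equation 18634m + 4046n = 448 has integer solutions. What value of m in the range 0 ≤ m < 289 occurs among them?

Euclid: 18634 = 4·4046 + 2450; 4046 = 1·2450 + 1596; 2450 = 1·1596 + 854; 1596 = 1·854 + 742; 854 = 1·742 + 112; 742 = 6·112 + 70; 112 = 1·70 + 42; 70 = 1·42 + 28; 42 = 1·28 + 14; 28 = 2·14 + 0 → gcd = 14; 448 = 14·32.
Back-substitution yields 18634·(109) + 4046·(-502) = 14, so one solution is m = 109·32 = 3488, n = -502·32 = -16064.
Solutions in m differ by 4046/14 = 289; the one in [0, 289) is 3488 mod 289 = 20.

20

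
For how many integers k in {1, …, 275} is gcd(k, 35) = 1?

35 = 5·7. Inclusion–exclusion on these primes:
275 − ⌊275/5⌋ − ⌊275/7⌋ + ⌊275/35⌋ = 188

188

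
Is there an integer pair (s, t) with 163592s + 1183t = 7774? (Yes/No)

By Bézout, 163592s + 1183t = 7774 has integer solutions iff gcd(163592, 1183) | 7774.
Euclid: 163592 = 138·1183 + 338; 1183 = 3·338 + 169; 338 = 2·169 + 0. gcd = 169; 7774 mod 169 = 0. Yes.

Yes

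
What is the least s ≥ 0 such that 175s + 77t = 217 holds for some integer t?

3

Reduce mod 77: 175s ≡ 217 (mod 77). With g = gcd(175, 77) = 7 dividing 217, divide through: 25s ≡ 31 (mod 11).
Since gcd(25, 11) = 1, s ≡ 31·(25)⁻¹ ≡ 3 (mod 11). Smallest non-negative: 3.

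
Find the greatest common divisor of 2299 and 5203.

Euclid: 5203 = 2·2299 + 605; 2299 = 3·605 + 484; 605 = 1·484 + 121; 484 = 4·121 + 0. Last nonzero remainder: 121.

121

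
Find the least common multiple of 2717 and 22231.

5491057

gcd first: 22231 = 8·2717 + 495; 2717 = 5·495 + 242; 495 = 2·242 + 11; 242 = 22·11 + 0 → gcd = 11
lcm = 2717·22231/gcd = 60401627/11 = 5491057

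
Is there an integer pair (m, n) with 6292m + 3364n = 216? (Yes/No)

Yes

gcd(6292, 3364): 6292 = 1·3364 + 2928; 3364 = 1·2928 + 436; 2928 = 6·436 + 312; 436 = 1·312 + 124; 312 = 2·124 + 64; 124 = 1·64 + 60; 64 = 1·60 + 4; 60 = 15·4 + 0 → 4
4 divides 216, so a solution exists.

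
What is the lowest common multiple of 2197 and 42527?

gcd first: 42527 = 19·2197 + 784; 2197 = 2·784 + 629; 784 = 1·629 + 155; 629 = 4·155 + 9; 155 = 17·9 + 2; 9 = 4·2 + 1; 2 = 2·1 + 0 → gcd = 1
lcm = 2197·42527/gcd = 93431819/1 = 93431819

93431819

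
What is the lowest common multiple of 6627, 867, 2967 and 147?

6627 = 3 · 47²; 867 = 3 · 17²; 2967 = 3 · 23 · 43; 147 = 3 · 7²
lcm takes max exponent of each prime: 3 · 7² · 17² · 23 · 43 · 47² = 92812652583

92812652583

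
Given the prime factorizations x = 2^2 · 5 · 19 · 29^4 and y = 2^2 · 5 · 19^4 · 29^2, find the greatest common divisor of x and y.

319580

min exponent per shared prime: 2^2 · 5 · 19 · 29^2 = 319580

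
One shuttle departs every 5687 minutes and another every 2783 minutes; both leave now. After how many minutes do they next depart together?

5687 = 11² · 47; 2783 = 11² · 23
max exponents: 11² · 23 · 47 = 130801

130801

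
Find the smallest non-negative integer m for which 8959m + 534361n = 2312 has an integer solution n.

716

Euclid: 534361 = 59·8959 + 5780; 8959 = 1·5780 + 3179; 5780 = 1·3179 + 2601; 3179 = 1·2601 + 578; 2601 = 4·578 + 289; 578 = 2·289 + 0 → gcd = 289; 2312 = 289·8.
Back-substitution yields 8959·(-835) + 534361·(14) = 289, so one solution is m = -835·8 = -6680, n = 14·8 = 112.
Solutions in m differ by 534361/289 = 1849; the one in [0, 1849) is -6680 mod 1849 = 716.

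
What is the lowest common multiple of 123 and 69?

2829

123 = 3 · 41; 69 = 3 · 23
max exponents: 3 · 23 · 41 = 2829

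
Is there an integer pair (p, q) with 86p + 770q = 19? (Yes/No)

No

By Bézout, 86p + 770q = 19 has integer solutions iff gcd(86, 770) | 19.
Euclid: 770 = 8·86 + 82; 86 = 1·82 + 4; 82 = 20·4 + 2; 4 = 2·2 + 0. gcd = 2; 19 mod 2 = 1. No.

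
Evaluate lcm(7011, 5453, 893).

2306619

lcm(7011, 5453) = 7011·5453/gcd = 38230983/779 = 49077
lcm(49077, 893) = 49077·893/gcd = 43825761/19 = 2306619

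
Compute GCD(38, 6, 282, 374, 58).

38 = 2 · 19; 6 = 2 · 3; 282 = 2 · 3 · 47; 374 = 2 · 11 · 17; 58 = 2 · 29
gcd takes min exponent of each prime: 2 = 2

2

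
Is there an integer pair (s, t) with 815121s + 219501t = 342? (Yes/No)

gcd(815121, 219501): 815121 = 3·219501 + 156618; 219501 = 1·156618 + 62883; 156618 = 2·62883 + 30852; 62883 = 2·30852 + 1179; 30852 = 26·1179 + 198; 1179 = 5·198 + 189; 198 = 1·189 + 9; 189 = 21·9 + 0 → 9
9 divides 342, so a solution exists.

Yes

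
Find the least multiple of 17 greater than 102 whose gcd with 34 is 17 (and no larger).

Multiples of 17 above 102: 17·7, 17·8, … . Need the cofactor coprime to 34/17 = 2.
Checking s = 7, 8, … the first with gcd(s, 2) = 1 is s = 7, giving 119.

119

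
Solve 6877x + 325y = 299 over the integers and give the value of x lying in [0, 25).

Reduce mod 325: 6877x ≡ 299 (mod 325). With g = gcd(6877, 325) = 13 dividing 299, divide through: 529x ≡ 23 (mod 25).
Since gcd(529, 25) = 1, x ≡ 23·(529)⁻¹ ≡ 12 (mod 25). Smallest non-negative: 12.

12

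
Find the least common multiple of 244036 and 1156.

70526404

244036 = 2² · 13² · 19²; 1156 = 2² · 17²
max exponents: 2² · 13² · 17² · 19² = 70526404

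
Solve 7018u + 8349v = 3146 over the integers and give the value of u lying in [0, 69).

29

Reduce mod 8349: 7018u ≡ 3146 (mod 8349). With g = gcd(7018, 8349) = 121 dividing 3146, divide through: 58u ≡ 26 (mod 69).
Since gcd(58, 69) = 1, u ≡ 26·(58)⁻¹ ≡ 29 (mod 69). Smallest non-negative: 29.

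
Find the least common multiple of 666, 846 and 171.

594738

lcm(666, 846) = 666·846/gcd = 563436/18 = 31302
lcm(31302, 171) = 31302·171/gcd = 5352642/9 = 594738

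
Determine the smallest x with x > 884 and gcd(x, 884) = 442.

1326

884 = 442·2. Any x with gcd(x, 884) = 442 is a multiple of 442, say 442s, with s coprime to 2.
Need s > 884/442, so s ≥ 3. First s ≥ 3 with gcd(s, 2) = 1 is s = 3. Thus x = 442·3 = 1326.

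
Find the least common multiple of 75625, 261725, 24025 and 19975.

607912053381875

lcm(75625, 261725) = 75625·261725/gcd = 19792953125/25 = 791718125
lcm(791718125, 24025) = 791718125·24025/gcd = 19021027953125/25 = 760841118125
lcm(760841118125, 19975) = 760841118125·19975/gcd = 15197801334546875/25 = 607912053381875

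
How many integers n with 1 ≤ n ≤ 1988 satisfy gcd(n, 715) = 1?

1336

Prime factors of 715: 5, 11, 13. Count integers ≤ 1988 divisible by none of them.
By inclusion–exclusion: 1988 − ⌊1988/5⌋ − ⌊1988/11⌋ − ⌊1988/13⌋ + ⌊1988/55⌋ + ⌊1988/65⌋ + ⌊1988/143⌋ − ⌊1988/715⌋ = 1336.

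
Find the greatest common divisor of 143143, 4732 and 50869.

1183

143143 = 7 · 11² · 13²; 4732 = 2² · 7 · 13²; 50869 = 7 · 13² · 43
gcd takes min exponent of each prime: 7 · 13² = 1183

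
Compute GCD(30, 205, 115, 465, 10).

30 = 2 · 3 · 5; 205 = 5 · 41; 115 = 5 · 23; 465 = 3 · 5 · 31; 10 = 2 · 5
gcd takes min exponent of each prime: 5 = 5

5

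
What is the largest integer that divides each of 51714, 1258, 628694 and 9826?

51714 = 2 · 3² · 13² · 17; 1258 = 2 · 17 · 37; 628694 = 2 · 11 · 17 · 41²; 9826 = 2 · 17³
gcd takes min exponent of each prime: 2 · 17 = 34

34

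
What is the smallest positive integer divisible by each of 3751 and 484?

3751 = 11² · 31; 484 = 2² · 11²
max exponents: 2² · 11² · 31 = 15004

15004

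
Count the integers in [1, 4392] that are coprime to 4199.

3614

Prime factors of 4199: 13, 17, 19. Count integers ≤ 4392 divisible by none of them.
By inclusion–exclusion: 4392 − ⌊4392/13⌋ − ⌊4392/17⌋ − ⌊4392/19⌋ + ⌊4392/221⌋ + ⌊4392/247⌋ + ⌊4392/323⌋ − ⌊4392/4199⌋ = 3614.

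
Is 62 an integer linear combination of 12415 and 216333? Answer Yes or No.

No

By Bézout, 12415s + 216333t = 62 has integer solutions iff gcd(12415, 216333) | 62.
Euclid: 216333 = 17·12415 + 5278; 12415 = 2·5278 + 1859; 5278 = 2·1859 + 1560; 1859 = 1·1560 + 299; 1560 = 5·299 + 65; 299 = 4·65 + 39; 65 = 1·39 + 26; 39 = 1·26 + 13; 26 = 2·13 + 0. gcd = 13; 62 mod 13 = 10. No.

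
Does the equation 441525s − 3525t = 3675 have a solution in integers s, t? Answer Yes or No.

gcd(441525, 3525): 441525 = 125·3525 + 900; 3525 = 3·900 + 825; 900 = 1·825 + 75; 825 = 11·75 + 0 → 75
75 divides 3675, so a solution exists.

Yes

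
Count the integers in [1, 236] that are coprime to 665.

153

665 = 5·7·19. Inclusion–exclusion on these primes:
236 − ⌊236/5⌋ − ⌊236/7⌋ − ⌊236/19⌋ + ⌊236/35⌋ + ⌊236/95⌋ + ⌊236/133⌋ − ⌊236/665⌋ = 153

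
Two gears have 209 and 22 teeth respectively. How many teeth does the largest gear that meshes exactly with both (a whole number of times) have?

Euclid: 209 = 9·22 + 11; 22 = 2·11 + 0. Last nonzero remainder: 11.

11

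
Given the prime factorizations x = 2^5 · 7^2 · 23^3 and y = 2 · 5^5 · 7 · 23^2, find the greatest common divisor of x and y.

min exponent per shared prime: 2 · 7 · 23^2 = 7406

7406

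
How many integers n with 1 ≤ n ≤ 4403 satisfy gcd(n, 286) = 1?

Prime factors of 286: 2, 11, 13. Count integers ≤ 4403 divisible by none of them.
By inclusion–exclusion: 4403 − ⌊4403/2⌋ − ⌊4403/11⌋ − ⌊4403/13⌋ + ⌊4403/22⌋ + ⌊4403/26⌋ + ⌊4403/143⌋ − ⌊4403/286⌋ = 1848.

1848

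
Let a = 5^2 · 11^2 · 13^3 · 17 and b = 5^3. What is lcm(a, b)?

564903625

max exponent per prime: 5^3 · 11^2 · 13^3 · 17 = 564903625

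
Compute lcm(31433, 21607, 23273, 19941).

31433 = 17 · 43²; 21607 = 17 · 31 · 41; 23273 = 17 · 37²; 19941 = 3 · 17² · 23
lcm takes max exponent of each prime: 3 · 17² · 23 · 31 · 37² · 41 · 43² = 64155344789091

64155344789091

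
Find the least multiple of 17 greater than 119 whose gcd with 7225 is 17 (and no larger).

gcd(x, 7225) = 17 forces 17 | x; write x = 17s. Then gcd(17s, 17·425) = 17·gcd(s, 425), so need gcd(s, 425) = 1.
17s > 119 gives s ≥ 8. The least s ≥ 8 coprime to 425 is 8, so x = 17·8 = 136.

136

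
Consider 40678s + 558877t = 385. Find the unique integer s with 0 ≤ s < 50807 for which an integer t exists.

1580

gcd(40678, 558877) = 11 (Euclid: 558877 = 13·40678 + 30063; 40678 = 1·30063 + 10615; 30063 = 2·10615 + 8833; 10615 = 1·8833 + 1782; 8833 = 4·1782 + 1705; 1782 = 1·1705 + 77; 1705 = 22·77 + 11; 77 = 7·11 + 0), and 11 | 385.
Extended Euclid: 40678·(-7213) + 558877·(525) = 11. Scale by 35: s₀ = -252455.
General solution s = s₀ + 50807k; reducing mod 50807 gives s = 1580 (and t = -115).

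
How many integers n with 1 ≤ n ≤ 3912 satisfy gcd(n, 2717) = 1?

2717 = 11·13·19. Inclusion–exclusion on these primes:
3912 − ⌊3912/11⌋ − ⌊3912/13⌋ − ⌊3912/19⌋ + ⌊3912/143⌋ + ⌊3912/209⌋ + ⌊3912/247⌋ − ⌊3912/2717⌋ = 3111

3111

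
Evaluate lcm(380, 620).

gcd first: 620 = 1·380 + 240; 380 = 1·240 + 140; 240 = 1·140 + 100; 140 = 1·100 + 40; 100 = 2·40 + 20; 40 = 2·20 + 0 → gcd = 20
lcm = 380·620/gcd = 235600/20 = 11780

11780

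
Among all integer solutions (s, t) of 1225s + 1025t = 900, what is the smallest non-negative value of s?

gcd(1225, 1025) = 25 (Euclid: 1225 = 1·1025 + 200; 1025 = 5·200 + 25; 200 = 8·25 + 0), and 25 | 900.
Extended Euclid: 1225·(-5) + 1025·(6) = 25. Scale by 36: s₀ = -180.
General solution s = s₀ + 41k; reducing mod 41 gives s = 25 (and t = -29).

25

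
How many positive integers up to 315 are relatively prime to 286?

Prime factors of 286: 2, 11, 13. Count integers ≤ 315 divisible by none of them.
By inclusion–exclusion: 315 − ⌊315/2⌋ − ⌊315/11⌋ − ⌊315/13⌋ + ⌊315/22⌋ + ⌊315/26⌋ + ⌊315/143⌋ − ⌊315/286⌋ = 133.

133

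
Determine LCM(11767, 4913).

gcd first: 11767 = 2·4913 + 1941; 4913 = 2·1941 + 1031; 1941 = 1·1031 + 910; 1031 = 1·910 + 121; 910 = 7·121 + 63; 121 = 1·63 + 58; 63 = 1·58 + 5; 58 = 11·5 + 3; 5 = 1·3 + 2; 3 = 1·2 + 1; 2 = 2·1 + 0 → gcd = 1
lcm = 11767·4913/gcd = 57811271/1 = 57811271

57811271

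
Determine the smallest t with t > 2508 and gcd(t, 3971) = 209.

3971 = 209·19. Any t with gcd(t, 3971) = 209 is a multiple of 209, say 209s, with s coprime to 19.
Need s > 2508/209, so s ≥ 13. First s ≥ 13 with gcd(s, 19) = 1 is s = 13. Thus t = 209·13 = 2717.

2717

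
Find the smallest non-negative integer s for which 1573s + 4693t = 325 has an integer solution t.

218

Reduce mod 4693: 1573s ≡ 325 (mod 4693). With g = gcd(1573, 4693) = 13 dividing 325, divide through: 121s ≡ 25 (mod 361).
Since gcd(121, 361) = 1, s ≡ 25·(121)⁻¹ ≡ 218 (mod 361). Smallest non-negative: 218.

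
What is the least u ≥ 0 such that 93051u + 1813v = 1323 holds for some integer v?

30

Euclid: 93051 = 51·1813 + 588; 1813 = 3·588 + 49; 588 = 12·49 + 0 → gcd = 49; 1323 = 49·27.
Back-substitution yields 93051·(-3) + 1813·(154) = 49, so one solution is u = -3·27 = -81, v = 154·27 = 4158.
Solutions in u differ by 1813/49 = 37; the one in [0, 37) is -81 mod 37 = 30.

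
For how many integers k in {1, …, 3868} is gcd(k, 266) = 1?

1571

266 = 2·7·19. Inclusion–exclusion on these primes:
3868 − ⌊3868/2⌋ − ⌊3868/7⌋ − ⌊3868/19⌋ + ⌊3868/14⌋ + ⌊3868/38⌋ + ⌊3868/133⌋ − ⌊3868/266⌋ = 1571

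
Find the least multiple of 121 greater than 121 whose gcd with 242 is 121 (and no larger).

363

Multiples of 121 above 121: 121·2, 121·3, … . Need the cofactor coprime to 242/121 = 2.
Checking s = 2, 3, … the first with gcd(s, 2) = 1 is s = 3, giving 363.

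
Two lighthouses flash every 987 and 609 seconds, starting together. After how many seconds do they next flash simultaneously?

28623

gcd first: 987 = 1·609 + 378; 609 = 1·378 + 231; 378 = 1·231 + 147; 231 = 1·147 + 84; 147 = 1·84 + 63; 84 = 1·63 + 21; 63 = 3·21 + 0 → gcd = 21
lcm = 987·609/gcd = 601083/21 = 28623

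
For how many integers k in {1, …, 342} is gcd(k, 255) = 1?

171

Prime factors of 255: 3, 5, 17. Count integers ≤ 342 divisible by none of them.
By inclusion–exclusion: 342 − ⌊342/3⌋ − ⌊342/5⌋ − ⌊342/17⌋ + ⌊342/15⌋ + ⌊342/51⌋ + ⌊342/85⌋ − ⌊342/255⌋ = 171.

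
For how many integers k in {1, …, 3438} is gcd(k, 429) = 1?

Prime factors of 429: 3, 11, 13. Count integers ≤ 3438 divisible by none of them.
By inclusion–exclusion: 3438 − ⌊3438/3⌋ − ⌊3438/11⌋ − ⌊3438/13⌋ + ⌊3438/33⌋ + ⌊3438/39⌋ + ⌊3438/143⌋ − ⌊3438/429⌋ = 1924.

1924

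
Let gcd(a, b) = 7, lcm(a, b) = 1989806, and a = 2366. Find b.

5887

Using ab = gcd(a,b)·lcm(a,b) = 7·1989806 = 13928642, we get b = 13928642/2366 = 5887.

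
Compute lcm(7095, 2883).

7095 = 3 · 5 · 11 · 43; 2883 = 3 · 31²
max exponents: 3 · 5 · 11 · 31² · 43 = 6818295

6818295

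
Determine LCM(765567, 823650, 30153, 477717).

lcm(765567, 823650) = 765567·823650/gcd = 630559259550/57 = 11062443150
lcm(11062443150, 30153) = 11062443150·30153/gcd = 333565848301950/57 = 5852032426350
lcm(5852032426350, 477717) = 5852032426350·477717/gcd = 2795615374618642950/16473 = 169708940364150

169708940364150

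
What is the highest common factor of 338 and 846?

2

338 = 2 · 13²
846 = 2 · 3² · 47
Common: 2 = 2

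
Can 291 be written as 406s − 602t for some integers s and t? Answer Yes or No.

By Bézout, 406s − 602t = 291 has integer solutions iff gcd(406, 602) | 291.
Euclid: 602 = 1·406 + 196; 406 = 2·196 + 14; 196 = 14·14 + 0. gcd = 14; 291 mod 14 = 11. No.

No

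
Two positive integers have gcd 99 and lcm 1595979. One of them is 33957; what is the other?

4653

Using mn = gcd(m,n)·lcm(m,n) = 99·1595979 = 158001921, we get n = 158001921/33957 = 4653.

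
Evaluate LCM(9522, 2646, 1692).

131574996

lcm(9522, 2646) = 9522·2646/gcd = 25195212/18 = 1399734
lcm(1399734, 1692) = 1399734·1692/gcd = 2368349928/18 = 131574996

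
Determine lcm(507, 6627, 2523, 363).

113968554843

lcm(507, 6627) = 507·6627/gcd = 3359889/3 = 1119963
lcm(1119963, 2523) = 1119963·2523/gcd = 2825666649/3 = 941888883
lcm(941888883, 363) = 941888883·363/gcd = 341905664529/3 = 113968554843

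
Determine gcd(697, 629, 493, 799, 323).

17

gcd(697, 629): 697 = 1·629 + 68; 629 = 9·68 + 17; 68 = 4·17 + 0 → 17
gcd(17, 493): 493 = 29·17 + 0 → 17
gcd(17, 799): 799 = 47·17 + 0 → 17
gcd(17, 323): 323 = 19·17 + 0 → 17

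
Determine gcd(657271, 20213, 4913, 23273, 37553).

17

gcd(657271, 20213): 657271 = 32·20213 + 10455; 20213 = 1·10455 + 9758; 10455 = 1·9758 + 697; 9758 = 14·697 + 0 → 697
gcd(697, 4913): 4913 = 7·697 + 34; 697 = 20·34 + 17; 34 = 2·17 + 0 → 17
gcd(17, 23273): 23273 = 1369·17 + 0 → 17
gcd(17, 37553): 37553 = 2209·17 + 0 → 17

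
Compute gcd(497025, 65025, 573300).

225

gcd(497025, 65025): 497025 = 7·65025 + 41850; 65025 = 1·41850 + 23175; 41850 = 1·23175 + 18675; 23175 = 1·18675 + 4500; 18675 = 4·4500 + 675; 4500 = 6·675 + 450; 675 = 1·450 + 225; 450 = 2·225 + 0 → 225
gcd(225, 573300): 573300 = 2548·225 + 0 → 225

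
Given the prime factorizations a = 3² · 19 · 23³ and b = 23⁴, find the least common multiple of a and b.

max exponent per prime: 3² · 19 · 23⁴ = 47852811

47852811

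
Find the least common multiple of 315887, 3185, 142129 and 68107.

340990462497685

315887 = 11 · 13 · 47²; 3185 = 5 · 7² · 13; 142129 = 13² · 29²; 68107 = 13³ · 31
lcm takes max exponent of each prime: 5 · 7² · 11 · 13³ · 29² · 31 · 47² = 340990462497685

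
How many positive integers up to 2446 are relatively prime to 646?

1091

646 = 2·17·19. Inclusion–exclusion on these primes:
2446 − ⌊2446/2⌋ − ⌊2446/17⌋ − ⌊2446/19⌋ + ⌊2446/34⌋ + ⌊2446/38⌋ + ⌊2446/323⌋ − ⌊2446/646⌋ = 1091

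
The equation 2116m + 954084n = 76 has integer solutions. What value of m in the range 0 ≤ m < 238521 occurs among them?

Euclid: 954084 = 450·2116 + 1884; 2116 = 1·1884 + 232; 1884 = 8·232 + 28; 232 = 8·28 + 8; 28 = 3·8 + 4; 8 = 2·4 + 0 → gcd = 4; 76 = 4·19.
Back-substitution yields 2116·(-102803) + 954084·(228) = 4, so one solution is m = -102803·19 = -1953257, n = 228·19 = 4332.
Solutions in m differ by 954084/4 = 238521; the one in [0, 238521) is -1953257 mod 238521 = 193432.

193432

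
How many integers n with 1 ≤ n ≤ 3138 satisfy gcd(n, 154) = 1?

1222

Prime factors of 154: 2, 7, 11. Count integers ≤ 3138 divisible by none of them.
By inclusion–exclusion: 3138 − ⌊3138/2⌋ − ⌊3138/7⌋ − ⌊3138/11⌋ + ⌊3138/14⌋ + ⌊3138/22⌋ + ⌊3138/77⌋ − ⌊3138/154⌋ = 1222.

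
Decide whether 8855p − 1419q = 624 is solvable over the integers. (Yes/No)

No

By Bézout, 8855p − 1419q = 624 has integer solutions iff gcd(8855, 1419) | 624.
Euclid: 8855 = 6·1419 + 341; 1419 = 4·341 + 55; 341 = 6·55 + 11; 55 = 5·11 + 0. gcd = 11; 624 mod 11 = 8. No.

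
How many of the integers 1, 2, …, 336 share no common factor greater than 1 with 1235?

236

1235 = 5·13·19. Inclusion–exclusion on these primes:
336 − ⌊336/5⌋ − ⌊336/13⌋ − ⌊336/19⌋ + ⌊336/65⌋ + ⌊336/95⌋ + ⌊336/247⌋ − ⌊336/1235⌋ = 236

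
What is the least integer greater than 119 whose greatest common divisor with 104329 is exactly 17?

136

104329 = 17·6137. Any k with gcd(k, 104329) = 17 is a multiple of 17, say 17s, with s coprime to 6137.
Need s > 119/17, so s ≥ 8. First s ≥ 8 with gcd(s, 6137) = 1 is s = 8. Thus k = 17·8 = 136.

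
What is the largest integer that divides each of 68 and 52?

68 = 2² · 17
52 = 2² · 13
Common: 2² = 4

4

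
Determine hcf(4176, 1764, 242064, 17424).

36

4176 = 2⁴ · 3² · 29; 1764 = 2² · 3² · 7²; 242064 = 2⁴ · 3² · 41²; 17424 = 2⁴ · 3² · 11²
gcd takes min exponent of each prime: 2² · 3² = 36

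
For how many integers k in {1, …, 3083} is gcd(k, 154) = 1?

1202

154 = 2·7·11. Inclusion–exclusion on these primes:
3083 − ⌊3083/2⌋ − ⌊3083/7⌋ − ⌊3083/11⌋ + ⌊3083/14⌋ + ⌊3083/22⌋ + ⌊3083/77⌋ − ⌊3083/154⌋ = 1202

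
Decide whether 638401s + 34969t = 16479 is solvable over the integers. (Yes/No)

By Bézout, 638401s + 34969t = 16479 has integer solutions iff gcd(638401, 34969) | 16479.
Euclid: 638401 = 18·34969 + 8959; 34969 = 3·8959 + 8092; 8959 = 1·8092 + 867; 8092 = 9·867 + 289; 867 = 3·289 + 0. gcd = 289; 16479 mod 289 = 6. No.

No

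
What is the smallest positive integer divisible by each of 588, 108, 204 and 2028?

15203916

588 = 2² · 3 · 7²; 108 = 2² · 3³; 204 = 2² · 3 · 17; 2028 = 2² · 3 · 13²
lcm takes max exponent of each prime: 2² · 3³ · 7² · 13² · 17 = 15203916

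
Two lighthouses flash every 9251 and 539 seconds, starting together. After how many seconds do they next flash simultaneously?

9251 = 11 · 29²; 539 = 7² · 11
max exponents: 7² · 11 · 29² = 453299

453299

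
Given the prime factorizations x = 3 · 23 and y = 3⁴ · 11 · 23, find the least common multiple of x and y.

max exponent per prime: 3⁴ · 11 · 23 = 20493

20493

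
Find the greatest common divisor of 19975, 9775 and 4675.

425

gcd(19975, 9775): 19975 = 2·9775 + 425; 9775 = 23·425 + 0 → 425
gcd(425, 4675): 4675 = 11·425 + 0 → 425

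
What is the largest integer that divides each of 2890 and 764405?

1445

2890 = 2 · 5 · 17²
764405 = 5 · 17² · 23²
Common: 5 · 17² = 1445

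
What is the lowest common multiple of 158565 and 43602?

158565 = 3 · 5 · 11 · 31²; 43602 = 2 · 3 · 13² · 43
max exponents: 2 · 3 · 5 · 11 · 13² · 31² · 43 = 2304583710

2304583710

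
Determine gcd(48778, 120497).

1

Euclid: 120497 = 2·48778 + 22941; 48778 = 2·22941 + 2896; 22941 = 7·2896 + 2669; 2896 = 1·2669 + 227; 2669 = 11·227 + 172; 227 = 1·172 + 55; 172 = 3·55 + 7; 55 = 7·7 + 6; 7 = 1·6 + 1; 6 = 6·1 + 0. Last nonzero remainder: 1.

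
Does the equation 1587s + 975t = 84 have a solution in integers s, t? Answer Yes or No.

Yes

gcd(1587, 975): 1587 = 1·975 + 612; 975 = 1·612 + 363; 612 = 1·363 + 249; 363 = 1·249 + 114; 249 = 2·114 + 21; 114 = 5·21 + 9; 21 = 2·9 + 3; 9 = 3·3 + 0 → 3
3 divides 84, so a solution exists.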